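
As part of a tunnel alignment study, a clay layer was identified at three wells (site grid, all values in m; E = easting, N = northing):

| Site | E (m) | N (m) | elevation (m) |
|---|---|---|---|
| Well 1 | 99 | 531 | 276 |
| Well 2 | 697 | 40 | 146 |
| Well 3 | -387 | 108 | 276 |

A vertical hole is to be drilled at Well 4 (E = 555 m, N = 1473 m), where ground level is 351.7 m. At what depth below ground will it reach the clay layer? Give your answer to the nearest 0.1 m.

5.6 m

Let the plane be z = a·E + b·N + c.
Well 2−Well 1: 598a − 491b = −130;  Well 3−Well 1: −486a − 423b = 0.
Solving gives a = −0.111864, b = 0.128524.
Then c = 276 − a·99 − b·531 = 218.83.
At (555, 1473): z_contact = −62.08 + 189.32 + 218.83 = 346.06 m.
Depth below ground = 351.7 − 346.06 = 5.6 m.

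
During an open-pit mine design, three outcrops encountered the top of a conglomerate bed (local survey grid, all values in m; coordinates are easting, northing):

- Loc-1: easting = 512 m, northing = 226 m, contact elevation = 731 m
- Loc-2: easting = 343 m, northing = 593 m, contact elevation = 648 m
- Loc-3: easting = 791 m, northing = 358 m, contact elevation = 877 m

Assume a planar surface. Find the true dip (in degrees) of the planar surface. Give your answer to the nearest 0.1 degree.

Two edge vectors: Loc-1→Loc-2 = (-169, 367, -83), Loc-1→Loc-3 = (279, 132, 146).
Normal n = (Loc-1→Loc-2) × (Loc-1→Loc-3) = (64538, 1517, -124701).
So ∂z/∂easting = −n_x/n_z = 0.51754 and ∂z/∂northing = −n_y/n_z = 0.01217.
Gradient magnitude |∇z| = √(a² + b²) = √(0.26785 + 0.00015) = 0.51768.
True dip = arctan(0.51768) = 27.4°, dipping toward W (azimuth ≈ 269°).

27.4°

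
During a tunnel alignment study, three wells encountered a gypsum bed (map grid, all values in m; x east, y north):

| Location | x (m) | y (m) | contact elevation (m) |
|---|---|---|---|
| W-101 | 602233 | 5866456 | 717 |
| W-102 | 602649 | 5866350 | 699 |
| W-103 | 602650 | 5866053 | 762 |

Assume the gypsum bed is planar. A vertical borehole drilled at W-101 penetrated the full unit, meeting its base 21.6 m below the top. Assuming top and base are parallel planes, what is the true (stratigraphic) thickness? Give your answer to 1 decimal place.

21.0 m

Two edge vectors: W-101→W-102 = (416, -106, -18), W-101→W-103 = (417, -403, 45).
Normal n = (W-101→W-102) × (W-101→W-103) = (-12024, -26226, -123446).
So ∂z/∂x = −n_x/n_z = −0.09740 and ∂z/∂y = −n_y/n_z = −0.21245.
|∇z| = √(a²+b²) = 0.23371, so dip δ = arctan(0.23371) = 13.15°.
True thickness = vertical thickness × cos δ = 21.6 × cos 13.15° = 21.0 m.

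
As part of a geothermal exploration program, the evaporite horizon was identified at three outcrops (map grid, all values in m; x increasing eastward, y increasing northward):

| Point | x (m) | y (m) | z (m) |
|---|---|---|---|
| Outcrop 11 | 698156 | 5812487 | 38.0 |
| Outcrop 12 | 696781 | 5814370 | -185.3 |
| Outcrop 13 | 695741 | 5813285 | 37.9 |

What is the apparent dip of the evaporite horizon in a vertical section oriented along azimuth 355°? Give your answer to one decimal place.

Two edge vectors: Outcrop 11→Outcrop 12 = (-1375, 1883, -223.3), Outcrop 11→Outcrop 13 = (-2415, 798, -0.1).
Normal n = (Outcrop 11→Outcrop 12) × (Outcrop 11→Outcrop 13) = (178005.1, 539132, 3450195).
So ∂z/∂x = −n_x/n_z = −0.05159 and ∂z/∂y = −n_y/n_z = −0.15626.
Unit vector along 355° is (sin 355°, cos 355°) = (-0.0872, 0.9962).
Slope in that direction = a·(-0.0872) + b·(0.9962) = −0.15117.
Apparent dip = arctan|0.15117| = 8.6° (true dip is 9.3°, so apparent ≤ true as expected).

8.6°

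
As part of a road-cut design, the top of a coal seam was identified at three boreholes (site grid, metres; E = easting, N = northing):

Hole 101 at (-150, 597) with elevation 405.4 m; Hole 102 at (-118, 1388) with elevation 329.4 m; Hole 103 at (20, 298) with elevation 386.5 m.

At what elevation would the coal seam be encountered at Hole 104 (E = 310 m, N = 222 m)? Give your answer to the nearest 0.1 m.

Two edge vectors: Hole 101→Hole 102 = (32, 791, -76), Hole 101→Hole 103 = (170, -299, -18.9).
Normal n = (Hole 101→Hole 102) × (Hole 101→Hole 103) = (-37673.9, -12315.2, -144038).
So ∂z/∂E = −n_x/n_z = −0.261555 and ∂z/∂N = −n_y/n_z = −0.085500.
Intercept c from Hole 101: 405.4 − 39.23 + 51.04 = 417.21.
At (310, 222): z = −81.1 − 19.0 + 417.21 = 317.1 m.

317.1 m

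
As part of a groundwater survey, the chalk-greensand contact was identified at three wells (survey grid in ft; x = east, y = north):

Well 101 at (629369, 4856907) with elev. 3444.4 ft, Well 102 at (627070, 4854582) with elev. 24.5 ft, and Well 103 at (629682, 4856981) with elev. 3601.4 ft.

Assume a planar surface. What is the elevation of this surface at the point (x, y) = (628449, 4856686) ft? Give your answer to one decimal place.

Let the plane be z = a·x + b·y + c.
Well 102−Well 101: −2299a − 2325b = −3419.9;  Well 103−Well 101: 313a + 74b = 157.
Solving gives a = 0.200775826, b = 1.272394140.
Then c = 3444.4 − a·629369 − b·4856907 = −6302817.69.
At (628449, 4856686): z = 126177.4 + 6179618.8 − 6302817.69 = 2978.5 ft.

2978.5 ft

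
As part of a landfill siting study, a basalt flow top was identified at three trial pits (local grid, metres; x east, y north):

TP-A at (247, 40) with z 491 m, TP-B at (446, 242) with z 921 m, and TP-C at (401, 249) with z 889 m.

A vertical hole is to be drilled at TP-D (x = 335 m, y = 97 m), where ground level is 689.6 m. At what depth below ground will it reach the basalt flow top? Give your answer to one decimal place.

48.5 m

Let the plane be z = a·x + b·y + c.
TP-B−TP-A: 199a + 202b = 430;  TP-C−TP-A: 154a + 209b = 398.
Solving gives a = 0.90375, b = 1.23839.
Then c = 491 − a·247 − b·40 = 218.24.
At (335, 97): z_contact = 302.76 + 120.12 + 218.24 = 641.12 m.
Depth below ground = 689.6 − 641.12 = 48.5 m.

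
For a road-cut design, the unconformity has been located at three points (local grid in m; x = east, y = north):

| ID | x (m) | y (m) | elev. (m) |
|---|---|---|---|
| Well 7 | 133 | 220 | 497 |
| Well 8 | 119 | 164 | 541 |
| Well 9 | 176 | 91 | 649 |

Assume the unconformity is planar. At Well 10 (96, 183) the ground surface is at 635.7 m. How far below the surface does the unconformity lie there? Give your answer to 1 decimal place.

Let the plane be z = a·x + b·y + c.
Well 8−Well 7: −14a − 56b = 44;  Well 9−Well 7: 43a − 129b = 152.
Solving gives a = 0.67299, b = −0.95396.
Then c = 497 − a·133 − b·220 = 617.36.
At (96, 183): z_contact = 64.61 − 174.58 + 617.36 = 507.40 m.
Depth below ground = 635.7 − 507.40 = 128.3 m.

128.3 m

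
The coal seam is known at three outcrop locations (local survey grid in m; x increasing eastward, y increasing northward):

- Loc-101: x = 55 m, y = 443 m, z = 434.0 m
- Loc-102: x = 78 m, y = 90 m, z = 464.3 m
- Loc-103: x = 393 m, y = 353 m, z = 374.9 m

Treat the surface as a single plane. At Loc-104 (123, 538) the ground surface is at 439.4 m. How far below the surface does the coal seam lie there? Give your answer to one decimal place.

Two edge vectors: Loc-101→Loc-102 = (23, -353, 30.3), Loc-101→Loc-103 = (338, -90, -59.1).
Normal n = (Loc-101→Loc-102) × (Loc-101→Loc-103) = (23589.3, 11600.7, 117244).
So ∂z/∂x = −n_x/n_z = −0.20120 and ∂z/∂y = −n_y/n_z = −0.09894.
Intercept c from Loc-101: 434 + 11.07 + 43.83 = 488.90.
At (123, 538): z_contact = −24.75 − 53.23 + 488.90 = 410.92 m.
Depth below ground = 439.4 − 410.92 = 28.5 m.

28.5 m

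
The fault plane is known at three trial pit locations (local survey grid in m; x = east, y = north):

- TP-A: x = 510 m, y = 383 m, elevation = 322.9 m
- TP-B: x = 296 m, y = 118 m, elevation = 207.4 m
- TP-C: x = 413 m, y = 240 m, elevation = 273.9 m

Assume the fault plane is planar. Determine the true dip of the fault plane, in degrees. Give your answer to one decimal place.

Two edge vectors: TP-A→TP-B = (-214, -265, -115.5), TP-A→TP-C = (-97, -143, -49).
Normal n = (TP-A→TP-B) × (TP-A→TP-C) = (-3531.5, 717.5, 4897).
So ∂z/∂x = −n_x/n_z = 0.72116 and ∂z/∂y = −n_y/n_z = −0.14652.
Gradient magnitude |∇z| = √(a² + b²) = √(0.52007 + 0.02147) = 0.73589.
True dip = arctan(0.73589) = 36.3°, dipping toward WNW (azimuth ≈ 281°).

36.3°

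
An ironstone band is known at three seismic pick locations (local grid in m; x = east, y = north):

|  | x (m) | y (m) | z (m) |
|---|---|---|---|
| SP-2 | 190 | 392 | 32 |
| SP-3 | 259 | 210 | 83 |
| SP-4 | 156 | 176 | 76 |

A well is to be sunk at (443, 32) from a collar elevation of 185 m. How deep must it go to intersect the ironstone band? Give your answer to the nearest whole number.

36 m

Two edge vectors: SP-2→SP-3 = (69, -182, 51), SP-2→SP-4 = (-34, -216, 44).
Normal n = (SP-2→SP-3) × (SP-2→SP-4) = (3008, -4770, -21092).
So ∂z/∂x = −n_x/n_z = 0.14261 and ∂z/∂y = −n_y/n_z = −0.22615.
Intercept c from SP-2: 32 − 27.10 + 88.65 = 93.56.
At (443, 32): z_contact = 63.2 − 7.2 + 93.56 = 149.5 m.
Depth below ground = 185 − 149.5 = 36 m.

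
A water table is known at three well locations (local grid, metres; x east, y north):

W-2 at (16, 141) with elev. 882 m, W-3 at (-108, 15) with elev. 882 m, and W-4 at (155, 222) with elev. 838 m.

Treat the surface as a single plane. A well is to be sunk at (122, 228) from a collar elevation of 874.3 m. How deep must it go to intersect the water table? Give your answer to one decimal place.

Let the plane be z = a·x + b·y + c.
W-3−W-2: −124a − 126b = 0;  W-4−W-2: 139a + 81b = −44.
Solving gives a = −0.74217, b = 0.73039.
Then c = 882 − a·16 − b·141 = 790.89.
At (122, 228): z_contact = −90.54 + 166.53 + 790.89 = 866.87 m.
Depth below ground = 874.3 − 866.87 = 7.4 m.

7.4 m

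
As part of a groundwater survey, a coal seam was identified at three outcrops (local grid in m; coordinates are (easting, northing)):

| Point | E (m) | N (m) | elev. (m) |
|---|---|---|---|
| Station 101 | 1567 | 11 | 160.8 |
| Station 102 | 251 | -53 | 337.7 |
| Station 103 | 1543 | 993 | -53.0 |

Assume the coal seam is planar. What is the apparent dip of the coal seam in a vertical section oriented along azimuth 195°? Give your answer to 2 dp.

Let the plane be z = a·E + b·N + c.
Station 102−Station 101: −1316a − 64b = 176.9;  Station 103−Station 101: −24a + 982b = −213.8.
Solving gives a = −0.12369, b = −0.22074.
Unit vector along 195° is (sin 195°, cos 195°) = (-0.2588, -0.9659).
Slope in that direction = a·(-0.2588) + b·(-0.9659) = 0.24523.
Apparent dip = arctan|0.24523| = 13.78° (true dip is 14.2°, so apparent ≤ true as expected).

13.78°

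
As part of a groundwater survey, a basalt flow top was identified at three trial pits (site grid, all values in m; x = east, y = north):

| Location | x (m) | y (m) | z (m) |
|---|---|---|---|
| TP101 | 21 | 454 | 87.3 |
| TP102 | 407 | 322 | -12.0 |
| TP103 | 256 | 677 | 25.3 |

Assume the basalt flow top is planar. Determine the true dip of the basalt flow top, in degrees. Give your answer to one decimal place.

14.5°

Let the plane be z = a·x + b·y + c.
TP102−TP101: 386a − 132b = −99.3;  TP103−TP101: 235a + 223b = −62.
Solving gives a = −0.25900, b = −0.00509.
Gradient magnitude |∇z| = √(a² + b²) = √(0.06708 + 0.00003) = 0.25905.
True dip = arctan(0.25905) = 14.5°, dipping toward E (azimuth ≈ 089°).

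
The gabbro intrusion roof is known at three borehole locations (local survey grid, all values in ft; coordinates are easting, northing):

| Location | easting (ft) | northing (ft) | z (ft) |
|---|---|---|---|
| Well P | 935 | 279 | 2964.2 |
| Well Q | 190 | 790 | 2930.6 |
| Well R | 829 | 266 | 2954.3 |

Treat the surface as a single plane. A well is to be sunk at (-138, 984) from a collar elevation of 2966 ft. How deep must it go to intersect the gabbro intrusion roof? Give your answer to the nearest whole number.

Two edge vectors: Well P→Well Q = (-745, 511, -33.6), Well P→Well R = (-106, -13, -9.9).
Normal n = (Well P→Well Q) × (Well P→Well R) = (-5495.7, -3813.9, 63851).
So ∂z/∂easting = −n_x/n_z = 0.08607 and ∂z/∂northing = −n_y/n_z = 0.05973.
Intercept c from Well P: 2964.2 − 80.48 − 16.67 = 2867.06.
At (-138, 984): z_contact = −11.9 + 58.8 + 2867.06 = 2914.0 ft.
Depth below ground = 2966 − 2914.0 = 52 ft.

52 ft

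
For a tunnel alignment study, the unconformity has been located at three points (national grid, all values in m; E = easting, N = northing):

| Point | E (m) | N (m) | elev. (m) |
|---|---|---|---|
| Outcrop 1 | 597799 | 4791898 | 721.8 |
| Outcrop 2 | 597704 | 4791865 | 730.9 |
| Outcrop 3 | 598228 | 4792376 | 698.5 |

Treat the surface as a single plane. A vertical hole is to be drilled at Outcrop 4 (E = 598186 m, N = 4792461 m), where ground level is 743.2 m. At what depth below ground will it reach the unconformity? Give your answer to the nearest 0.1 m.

Two edge vectors: Outcrop 1→Outcrop 2 = (-95, -33, 9.1), Outcrop 1→Outcrop 3 = (429, 478, -23.3).
Normal n = (Outcrop 1→Outcrop 2) × (Outcrop 1→Outcrop 3) = (-3580.9, 1690.4, -31253).
So ∂z/∂E = −n_x/n_z = −0.114577801 and ∂z/∂N = −n_y/n_z = 0.054087608.
Intercept c from Outcrop 1: 721.8 + 68494.49 − 259182.30 = −189966.00.
At (598186, 4792461): z_contact = −68538.84 + 259212.75 − 189966.00 = 707.91 m.
Depth below ground = 743.2 − 707.91 = 35.3 m.

35.3 m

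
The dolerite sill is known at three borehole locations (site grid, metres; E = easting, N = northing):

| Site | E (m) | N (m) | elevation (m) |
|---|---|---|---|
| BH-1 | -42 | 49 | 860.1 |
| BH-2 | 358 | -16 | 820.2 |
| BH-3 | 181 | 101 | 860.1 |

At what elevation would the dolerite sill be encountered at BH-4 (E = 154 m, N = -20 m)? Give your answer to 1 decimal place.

831.2 m

Two edge vectors: BH-1→BH-2 = (400, -65, -39.9), BH-1→BH-3 = (223, 52, 0).
Normal n = (BH-1→BH-2) × (BH-1→BH-3) = (2074.8, -8897.7, 35295).
So ∂z/∂E = −n_x/n_z = −0.05878 and ∂z/∂N = −n_y/n_z = 0.25210.
Intercept c from BH-1: 860.1 − 2.47 − 12.35 = 845.28.
At (154, -20): z = −9.1 − 5.0 + 845.28 = 831.2 m.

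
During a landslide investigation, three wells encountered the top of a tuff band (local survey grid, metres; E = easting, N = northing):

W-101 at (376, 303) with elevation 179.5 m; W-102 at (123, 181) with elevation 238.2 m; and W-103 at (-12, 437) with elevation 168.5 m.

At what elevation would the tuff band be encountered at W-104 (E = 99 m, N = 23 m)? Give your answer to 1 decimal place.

Let the plane be z = a·E + b·N + c.
W-102−W-101: −253a − 122b = 58.7;  W-103−W-101: −388a + 134b = −11.
Solving gives a = −0.08030, b = −0.31461.
Then c = 179.5 − a·376 − b·303 = 305.02.
At (99, 23): z = −8.0 − 7.2 + 305.02 = 289.8 m.

289.8 m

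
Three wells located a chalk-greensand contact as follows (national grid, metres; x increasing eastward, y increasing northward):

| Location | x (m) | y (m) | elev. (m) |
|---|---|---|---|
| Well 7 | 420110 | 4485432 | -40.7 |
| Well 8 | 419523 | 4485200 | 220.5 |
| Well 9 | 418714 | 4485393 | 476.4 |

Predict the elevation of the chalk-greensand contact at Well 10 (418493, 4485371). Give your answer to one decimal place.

Two edge vectors: Well 7→Well 8 = (-587, -232, 261.2), Well 7→Well 9 = (-1396, -39, 517.1).
Normal n = (Well 7→Well 8) × (Well 7→Well 9) = (-109780.4, -61097.5, -300979).
So ∂z/∂x = −n_x/n_z = −0.364744384 and ∂z/∂y = −n_y/n_z = −0.202995890.
Intercept c from Well 7: -40.7 + 153232.76 + 910524.26 = 1063716.32.
At (418493, 4485371): z = −152643.0 − 910511.9 + 1063716.32 = 561.5 m.

561.5 m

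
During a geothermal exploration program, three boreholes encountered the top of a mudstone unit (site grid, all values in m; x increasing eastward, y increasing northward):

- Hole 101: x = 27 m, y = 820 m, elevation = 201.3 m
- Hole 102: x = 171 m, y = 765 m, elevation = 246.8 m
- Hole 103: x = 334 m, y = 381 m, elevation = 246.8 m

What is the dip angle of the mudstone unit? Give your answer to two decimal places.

22.28°

Two edge vectors: Hole 101→Hole 102 = (144, -55, 45.5), Hole 101→Hole 103 = (307, -439, 45.5).
Normal n = (Hole 101→Hole 102) × (Hole 101→Hole 103) = (17472, 7416.5, -46331).
So ∂z/∂x = −n_x/n_z = 0.37711 and ∂z/∂y = −n_y/n_z = 0.16008.
Gradient magnitude |∇z| = √(a² + b²) = √(0.14221 + 0.02562) = 0.40968.
True dip = arctan(0.40968) = 22.28°, dipping toward WSW (azimuth ≈ 247°).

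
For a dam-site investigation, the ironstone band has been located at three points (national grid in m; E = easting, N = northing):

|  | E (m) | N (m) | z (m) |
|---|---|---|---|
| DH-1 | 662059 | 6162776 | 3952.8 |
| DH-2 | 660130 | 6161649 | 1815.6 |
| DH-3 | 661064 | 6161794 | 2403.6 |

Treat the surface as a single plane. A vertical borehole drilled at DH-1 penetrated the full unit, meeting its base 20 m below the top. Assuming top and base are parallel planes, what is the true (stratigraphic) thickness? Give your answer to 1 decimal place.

Let the plane be z = a·E + b·N + c.
DH-2−DH-1: −1929a − 1127b = −2137.2;  DH-3−DH-1: −995a − 982b = −1549.2.
Solving gives a = 0.45643, b = 1.11512.
|∇z| = √(a²+b²) = 1.20492, so dip δ = arctan(1.20492) = 50.31°.
True thickness = vertical thickness × cos δ = 20 × cos 50.31° = 12.8 m.

12.8 m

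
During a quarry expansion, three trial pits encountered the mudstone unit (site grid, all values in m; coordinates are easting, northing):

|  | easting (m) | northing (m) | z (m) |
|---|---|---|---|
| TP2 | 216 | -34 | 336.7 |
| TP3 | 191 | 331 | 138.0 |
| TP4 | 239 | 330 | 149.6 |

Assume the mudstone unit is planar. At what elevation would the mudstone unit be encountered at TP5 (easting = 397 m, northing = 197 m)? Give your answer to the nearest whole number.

Two edge vectors: TP2→TP3 = (-25, 365, -198.7), TP2→TP4 = (23, 364, -187.1).
Normal n = (TP2→TP3) × (TP2→TP4) = (4035.3, -9247.6, -17495).
So ∂z/∂easting = −n_x/n_z = 0.23065 and ∂z/∂northing = −n_y/n_z = −0.52859.
Intercept c from TP2: 336.7 − 49.82 − 17.97 = 268.91.
At (397, 197): z = 91.6 − 104.1 + 268.91 = 256.3 m.

256 m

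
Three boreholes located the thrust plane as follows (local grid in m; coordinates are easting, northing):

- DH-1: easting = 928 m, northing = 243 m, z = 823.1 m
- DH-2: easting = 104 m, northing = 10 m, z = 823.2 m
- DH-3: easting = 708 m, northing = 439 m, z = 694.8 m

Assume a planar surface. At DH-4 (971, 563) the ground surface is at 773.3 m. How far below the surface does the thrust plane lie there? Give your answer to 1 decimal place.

Two edge vectors: DH-1→DH-2 = (-824, -233, 0.1), DH-1→DH-3 = (-220, 196, -128.3).
Normal n = (DH-1→DH-2) × (DH-1→DH-3) = (29874.3, -105741.2, -212764).
So ∂z/∂easting = −n_x/n_z = 0.14041 and ∂z/∂northing = −n_y/n_z = −0.49699.
Intercept c from DH-1: 823.1 − 130.30 + 120.77 = 813.57.
At (971, 563): z_contact = 136.34 − 279.80 + 813.57 = 670.10 m.
Depth below ground = 773.3 − 670.10 = 103.2 m.

103.2 m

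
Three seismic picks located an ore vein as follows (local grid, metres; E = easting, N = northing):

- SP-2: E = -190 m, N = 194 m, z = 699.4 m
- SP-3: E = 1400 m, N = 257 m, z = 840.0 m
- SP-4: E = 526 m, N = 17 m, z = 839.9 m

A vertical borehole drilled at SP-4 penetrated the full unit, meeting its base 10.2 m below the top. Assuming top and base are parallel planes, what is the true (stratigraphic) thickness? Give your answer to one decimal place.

9.5 m

Let the plane be z = a·E + b·N + c.
SP-3−SP-2: 1590a + 63b = 140.6;  SP-4−SP-2: 716a − 177b = 140.5.
Solving gives a = 0.10332, b = −0.37584.
|∇z| = √(a²+b²) = 0.38978, so dip δ = arctan(0.38978) = 21.29°.
True thickness = vertical thickness × cos δ = 10.2 × cos 21.29° = 9.5 m.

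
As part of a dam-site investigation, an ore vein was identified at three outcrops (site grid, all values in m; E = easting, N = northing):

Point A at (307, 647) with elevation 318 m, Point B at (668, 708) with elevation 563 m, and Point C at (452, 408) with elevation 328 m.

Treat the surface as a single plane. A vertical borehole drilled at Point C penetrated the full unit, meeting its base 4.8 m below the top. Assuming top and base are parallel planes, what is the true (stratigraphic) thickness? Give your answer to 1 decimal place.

3.9 m

Let the plane be z = a·E + b·N + c.
Point B−Point A: 361a + 61b = 245;  Point C−Point A: 145a − 239b = 10.
Solving gives a = 0.62198, b = 0.33551.
|∇z| = √(a²+b²) = 0.70670, so dip δ = arctan(0.70670) = 35.25°.
True thickness = vertical thickness × cos δ = 4.8 × cos 35.25° = 3.9 m.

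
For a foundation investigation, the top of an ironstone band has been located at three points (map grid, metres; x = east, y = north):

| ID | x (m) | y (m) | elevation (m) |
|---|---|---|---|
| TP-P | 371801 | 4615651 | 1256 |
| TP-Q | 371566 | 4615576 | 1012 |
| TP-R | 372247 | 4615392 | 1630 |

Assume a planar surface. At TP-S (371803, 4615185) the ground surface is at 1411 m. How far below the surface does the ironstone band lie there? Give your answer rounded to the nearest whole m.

256 m

Let the plane be z = a·x + b·y + c.
TP-Q−TP-P: −235a − 75b = −244;  TP-R−TP-P: 446a − 259b = 374.
Solving gives a = 0.96746011, b = 0.22195833.
Then c = 1256 − a·371801 − b·4615651 = −1382928.83.
At (371803, 4615185): z_contact = 359704.6 + 1024378.8 − 1382928.83 = 1154.5 m.
Depth below ground = 1411 − 1154.5 = 256 m.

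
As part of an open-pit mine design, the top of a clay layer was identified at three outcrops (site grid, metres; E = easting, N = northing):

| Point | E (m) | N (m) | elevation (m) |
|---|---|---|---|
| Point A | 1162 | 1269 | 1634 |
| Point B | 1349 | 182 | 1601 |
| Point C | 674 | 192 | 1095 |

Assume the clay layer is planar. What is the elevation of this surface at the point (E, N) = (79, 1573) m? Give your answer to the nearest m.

868 m

Let the plane be z = a·E + b·N + c.
Point B−Point A: 187a − 1087b = −33;  Point C−Point A: −488a − 1077b = −539.
Solving gives a = 0.75200, b = 0.15973.
Then c = 1634 − a·1162 − b·1269 = 557.49.
At (79, 1573): z = 59.4 + 251.3 + 557.49 = 868.1 m.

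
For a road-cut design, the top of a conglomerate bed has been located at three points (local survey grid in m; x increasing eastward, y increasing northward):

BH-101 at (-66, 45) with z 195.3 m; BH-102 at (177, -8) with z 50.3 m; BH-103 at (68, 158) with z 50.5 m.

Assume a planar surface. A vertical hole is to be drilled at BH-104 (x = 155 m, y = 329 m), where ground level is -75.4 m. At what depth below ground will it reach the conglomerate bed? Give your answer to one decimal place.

Let the plane be z = a·x + b·y + c.
BH-102−BH-101: 243a − 53b = −145;  BH-103−BH-101: 134a + 113b = −144.8.
Solving gives a = −0.69614, b = −0.45590.
Then c = 195.3 − a·-66 − b·45 = 169.87.
At (155, 329): z_contact = −107.90 − 149.99 + 169.87 = -88.02 m.
Depth below ground = -75.4 − (-88.02) = 12.6 m.

12.6 m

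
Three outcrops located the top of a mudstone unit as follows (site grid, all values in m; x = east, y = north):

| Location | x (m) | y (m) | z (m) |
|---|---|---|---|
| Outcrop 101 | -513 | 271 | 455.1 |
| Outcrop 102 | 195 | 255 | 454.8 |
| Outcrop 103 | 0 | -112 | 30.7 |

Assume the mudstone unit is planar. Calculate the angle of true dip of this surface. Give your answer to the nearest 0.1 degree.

48.8°

Let the plane be z = a·x + b·y + c.
Outcrop 102−Outcrop 101: 708a − 16b = −0.3;  Outcrop 103−Outcrop 101: 513a − 383b = −424.4.
Solving gives a = 0.02539, b = 1.14210.
Gradient magnitude |∇z| = √(a² + b²) = √(0.00064 + 1.30439) = 1.14238.
True dip = arctan(1.14238) = 48.8°, dipping toward S (azimuth ≈ 181°).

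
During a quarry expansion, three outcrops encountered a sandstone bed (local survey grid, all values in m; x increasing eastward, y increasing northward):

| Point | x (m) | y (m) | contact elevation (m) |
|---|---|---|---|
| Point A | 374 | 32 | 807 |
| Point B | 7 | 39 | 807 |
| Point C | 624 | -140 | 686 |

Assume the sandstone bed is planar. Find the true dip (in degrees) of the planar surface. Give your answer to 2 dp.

35.89°

Two edge vectors: Point A→Point B = (-367, 7, 0), Point A→Point C = (250, -172, -121).
Normal n = (Point A→Point B) × (Point A→Point C) = (-847, -44407, 61374).
So ∂z/∂x = −n_x/n_z = 0.01380 and ∂z/∂y = −n_y/n_z = 0.72355.
Gradient magnitude |∇z| = √(a² + b²) = √(0.00019 + 0.52352) = 0.72368.
True dip = arctan(0.72368) = 35.89°, dipping toward S (azimuth ≈ 181°).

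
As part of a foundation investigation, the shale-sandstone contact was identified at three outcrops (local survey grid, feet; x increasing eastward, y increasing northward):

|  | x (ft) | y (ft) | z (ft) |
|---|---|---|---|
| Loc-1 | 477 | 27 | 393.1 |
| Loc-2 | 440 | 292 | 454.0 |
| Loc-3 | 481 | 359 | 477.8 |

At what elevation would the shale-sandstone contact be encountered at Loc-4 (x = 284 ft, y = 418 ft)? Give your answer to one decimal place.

Two edge vectors: Loc-1→Loc-2 = (-37, 265, 60.9), Loc-1→Loc-3 = (4, 332, 84.7).
Normal n = (Loc-1→Loc-2) × (Loc-1→Loc-3) = (2226.7, 3377.5, -13344).
So ∂z/∂x = −n_x/n_z = 0.16687 and ∂z/∂y = −n_y/n_z = 0.25311.
Intercept c from Loc-1: 393.1 − 79.60 − 6.83 = 306.67.
At (284, 418): z = 47.4 + 105.8 + 306.67 = 459.9 ft.

459.9 ft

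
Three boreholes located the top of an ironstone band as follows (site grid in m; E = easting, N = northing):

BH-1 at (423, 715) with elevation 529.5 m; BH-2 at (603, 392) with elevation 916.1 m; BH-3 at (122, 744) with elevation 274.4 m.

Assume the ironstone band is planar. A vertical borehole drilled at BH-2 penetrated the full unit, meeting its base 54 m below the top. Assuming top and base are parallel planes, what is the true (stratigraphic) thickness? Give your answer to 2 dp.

Two edge vectors: BH-1→BH-2 = (180, -323, 386.6), BH-1→BH-3 = (-301, 29, -255.1).
Normal n = (BH-1→BH-2) × (BH-1→BH-3) = (71185.9, -70448.6, -92003).
So ∂z/∂E = −n_x/n_z = 0.77373 and ∂z/∂N = −n_y/n_z = −0.76572.
|∇z| = √(a²+b²) = 1.08857, so dip δ = arctan(1.08857) = 47.43°.
True thickness = vertical thickness × cos δ = 54 × cos 47.43° = 36.53 m.

36.53 m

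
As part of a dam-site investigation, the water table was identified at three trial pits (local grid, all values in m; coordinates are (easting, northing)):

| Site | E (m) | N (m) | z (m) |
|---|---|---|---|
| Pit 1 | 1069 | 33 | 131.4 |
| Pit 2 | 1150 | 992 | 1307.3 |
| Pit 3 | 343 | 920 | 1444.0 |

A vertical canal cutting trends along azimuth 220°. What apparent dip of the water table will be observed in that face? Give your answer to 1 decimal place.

37.8°

Let the plane be z = a·E + b·N + c.
Pit 2−Pit 1: 81a + 959b = 1175.9;  Pit 3−Pit 1: −726a + 887b = 1312.6.
Solving gives a = −0.28091, b = 1.24990.
Unit vector along 220° is (sin 220°, cos 220°) = (-0.6428, -0.7660).
Slope in that direction = a·(-0.6428) + b·(-0.7660) = −0.77691.
Apparent dip = arctan|0.77691| = 37.8° (true dip is 52.0°, so apparent ≤ true as expected).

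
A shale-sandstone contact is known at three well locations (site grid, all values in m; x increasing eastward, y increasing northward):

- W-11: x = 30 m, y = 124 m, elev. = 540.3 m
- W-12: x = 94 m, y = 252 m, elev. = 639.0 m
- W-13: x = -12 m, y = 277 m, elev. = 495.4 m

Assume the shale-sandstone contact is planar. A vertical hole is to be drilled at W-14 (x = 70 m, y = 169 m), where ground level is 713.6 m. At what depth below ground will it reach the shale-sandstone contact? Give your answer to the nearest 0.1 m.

Let the plane be z = a·x + b·y + c.
W-12−W-11: 64a + 128b = 98.7;  W-13−W-11: −42a + 153b = −44.9.
Solving gives a = 1.37449, b = 0.08385.
Then c = 540.3 − a·30 − b·124 = 488.67.
At (70, 169): z_contact = 96.21 + 14.17 + 488.67 = 599.05 m.
Depth below ground = 713.6 − 599.05 = 114.5 m.

114.5 m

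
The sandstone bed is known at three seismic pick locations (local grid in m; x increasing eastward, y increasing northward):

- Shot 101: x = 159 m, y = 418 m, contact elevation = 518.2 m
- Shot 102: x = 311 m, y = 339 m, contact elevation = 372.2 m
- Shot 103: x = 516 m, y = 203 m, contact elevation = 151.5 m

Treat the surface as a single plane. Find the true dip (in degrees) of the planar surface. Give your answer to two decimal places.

44.19°

Two edge vectors: Shot 101→Shot 102 = (152, -79, -146), Shot 101→Shot 103 = (357, -215, -366.7).
Normal n = (Shot 101→Shot 102) × (Shot 101→Shot 103) = (-2420.7, 3616.4, -4477).
So ∂z/∂x = −n_x/n_z = −0.54070 and ∂z/∂y = −n_y/n_z = 0.80777.
Gradient magnitude |∇z| = √(a² + b²) = √(0.29235 + 0.65250) = 0.97203.
True dip = arctan(0.97203) = 44.19°, dipping toward SE (azimuth ≈ 146°).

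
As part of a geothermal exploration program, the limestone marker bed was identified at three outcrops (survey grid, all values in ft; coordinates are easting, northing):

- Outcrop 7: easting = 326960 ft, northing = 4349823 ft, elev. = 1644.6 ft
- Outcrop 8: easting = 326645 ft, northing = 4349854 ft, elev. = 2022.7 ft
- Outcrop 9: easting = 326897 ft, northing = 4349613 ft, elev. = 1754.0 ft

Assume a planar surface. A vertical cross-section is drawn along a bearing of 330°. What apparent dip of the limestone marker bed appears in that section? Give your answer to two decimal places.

25.29°

Let the plane be z = a·easting + b·northing + c.
Outcrop 8−Outcrop 7: −315a + 31b = 378.1;  Outcrop 9−Outcrop 7: −63a − 210b = 109.4.
Solving gives a = −1.21569, b = −0.15624.
Unit vector along 330° is (sin 330°, cos 330°) = (-0.5000, 0.8660).
Slope in that direction = a·(-0.5000) + b·(0.8660) = 0.47254.
Apparent dip = arctan|0.47254| = 25.29° (true dip is 50.8°, so apparent ≤ true as expected).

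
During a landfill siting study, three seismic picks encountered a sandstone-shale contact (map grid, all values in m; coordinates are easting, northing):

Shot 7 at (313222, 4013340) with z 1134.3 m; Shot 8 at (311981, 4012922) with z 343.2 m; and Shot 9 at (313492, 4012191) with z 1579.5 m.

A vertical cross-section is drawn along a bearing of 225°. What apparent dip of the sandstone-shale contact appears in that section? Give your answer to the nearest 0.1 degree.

Let the plane be z = a·easting + b·northing + c.
Shot 8−Shot 7: −1241a − 418b = −791.1;  Shot 9−Shot 7: 270a − 1149b = 445.2.
Solving gives a = 0.71165, b = −0.22024.
Unit vector along 225° is (sin 225°, cos 225°) = (-0.7071, -0.7071).
Slope in that direction = a·(-0.7071) + b·(-0.7071) = −0.34748.
Apparent dip = arctan|0.34748| = 19.2° (true dip is 36.7°, so apparent ≤ true as expected).

19.2°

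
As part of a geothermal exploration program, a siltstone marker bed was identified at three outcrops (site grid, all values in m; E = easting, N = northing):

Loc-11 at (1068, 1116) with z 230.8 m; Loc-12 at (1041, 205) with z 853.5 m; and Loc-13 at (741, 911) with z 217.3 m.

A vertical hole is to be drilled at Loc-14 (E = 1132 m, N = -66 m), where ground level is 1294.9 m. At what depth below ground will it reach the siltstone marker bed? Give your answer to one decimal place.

Two edge vectors: Loc-11→Loc-12 = (-27, -911, 622.7), Loc-11→Loc-13 = (-327, -205, -13.5).
Normal n = (Loc-11→Loc-12) × (Loc-11→Loc-13) = (139952, -203987.4, -292362).
So ∂z/∂E = −n_x/n_z = 0.478694 and ∂z/∂N = −n_y/n_z = −0.697722.
Intercept c from Loc-11: 230.8 − 511.25 + 778.66 = 498.21.
At (1132, -66): z_contact = 541.88 + 46.05 + 498.21 = 1086.14 m.
Depth below ground = 1294.9 − 1086.14 = 208.8 m.

208.8 m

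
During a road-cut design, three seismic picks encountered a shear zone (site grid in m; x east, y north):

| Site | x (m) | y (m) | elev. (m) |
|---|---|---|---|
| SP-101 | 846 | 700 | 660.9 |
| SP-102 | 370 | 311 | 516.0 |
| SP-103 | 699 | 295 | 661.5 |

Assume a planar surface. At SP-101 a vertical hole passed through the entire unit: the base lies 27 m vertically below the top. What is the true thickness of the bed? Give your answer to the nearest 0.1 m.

24.5 m

Two edge vectors: SP-101→SP-102 = (-476, -389, -144.9), SP-101→SP-103 = (-147, -405, 0.6).
Normal n = (SP-101→SP-102) × (SP-101→SP-103) = (-58917.9, 21585.9, 135597).
So ∂z/∂x = −n_x/n_z = 0.43451 and ∂z/∂y = −n_y/n_z = −0.15919.
|∇z| = √(a²+b²) = 0.46275, so dip δ = arctan(0.46275) = 24.83°.
True thickness = vertical thickness × cos δ = 27 × cos 24.83° = 24.5 m.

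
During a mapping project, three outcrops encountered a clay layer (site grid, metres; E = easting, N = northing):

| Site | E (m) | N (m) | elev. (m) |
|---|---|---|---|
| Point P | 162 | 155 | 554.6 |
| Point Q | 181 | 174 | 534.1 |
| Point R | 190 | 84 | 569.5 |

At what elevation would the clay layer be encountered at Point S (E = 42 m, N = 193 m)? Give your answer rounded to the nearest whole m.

Let the plane be z = a·E + b·N + c.
Point Q−Point P: 19a + 19b = −20.5;  Point R−Point P: 28a − 71b = 14.9.
Solving gives a = −0.62329, b = −0.45566.
Then c = 554.6 − a·162 − b·155 = 726.20.
At (42, 193): z = −26.2 − 87.9 + 726.20 = 612.1 m.

612 m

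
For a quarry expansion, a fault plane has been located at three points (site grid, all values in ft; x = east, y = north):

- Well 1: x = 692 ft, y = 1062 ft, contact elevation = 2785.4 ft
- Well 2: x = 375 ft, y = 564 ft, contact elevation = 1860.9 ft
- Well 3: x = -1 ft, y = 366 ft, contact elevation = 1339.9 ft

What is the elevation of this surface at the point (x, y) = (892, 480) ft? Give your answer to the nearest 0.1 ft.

Two edge vectors: Well 1→Well 2 = (-317, -498, -924.5), Well 1→Well 3 = (-693, -696, -1445.5).
Normal n = (Well 1→Well 2) × (Well 1→Well 3) = (76407, 182455, -124482).
So ∂z/∂x = −n_x/n_z = 0.613800 and ∂z/∂y = −n_y/n_z = 1.465714.
Intercept c from Well 1: 2785.4 − 424.75 − 1556.59 = 804.06.
At (892, 480): z = 547.5 + 703.5 + 804.06 = 2055.1 ft.

2055.1 ft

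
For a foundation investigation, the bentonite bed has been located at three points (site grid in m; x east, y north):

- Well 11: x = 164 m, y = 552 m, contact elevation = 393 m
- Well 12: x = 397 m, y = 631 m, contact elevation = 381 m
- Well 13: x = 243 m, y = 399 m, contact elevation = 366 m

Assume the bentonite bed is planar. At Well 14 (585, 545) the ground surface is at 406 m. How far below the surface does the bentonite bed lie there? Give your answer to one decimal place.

53.8 m

Let the plane be z = a·x + b·y + c.
Well 12−Well 11: 233a + 79b = −12;  Well 13−Well 11: 79a − 153b = −27.
Solving gives a = −0.09475, b = 0.12755.
Then c = 393 − a·164 − b·552 = 338.13.
At (585, 545): z_contact = −55.43 + 69.51 + 338.13 = 352.22 m.
Depth below ground = 406 − 352.22 = 53.8 m.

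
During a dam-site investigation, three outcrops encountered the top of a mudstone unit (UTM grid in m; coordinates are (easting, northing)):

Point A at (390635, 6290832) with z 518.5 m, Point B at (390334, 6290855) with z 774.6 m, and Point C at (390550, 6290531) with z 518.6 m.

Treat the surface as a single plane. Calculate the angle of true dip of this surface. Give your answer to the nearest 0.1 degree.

Let the plane be z = a·E + b·N + c.
Point B−Point A: −301a + 23b = 256.1;  Point C−Point A: −85a − 301b = 0.1.
Solving gives a = −0.83288, b = 0.23487.
Gradient magnitude |∇z| = √(a² + b²) = √(0.69370 + 0.05516) = 0.86537.
True dip = arctan(0.86537) = 40.9°, dipping toward ESE (azimuth ≈ 106°).

40.9°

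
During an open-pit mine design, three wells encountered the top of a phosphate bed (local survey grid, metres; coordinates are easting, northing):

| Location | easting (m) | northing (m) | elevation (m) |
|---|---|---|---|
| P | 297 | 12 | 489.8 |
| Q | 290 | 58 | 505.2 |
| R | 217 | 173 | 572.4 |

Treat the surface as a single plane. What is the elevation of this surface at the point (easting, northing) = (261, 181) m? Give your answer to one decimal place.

Two edge vectors: P→Q = (-7, 46, 15.4), P→R = (-80, 161, 82.6).
Normal n = (P→Q) × (P→R) = (1320.2, -653.8, 2553).
So ∂z/∂easting = −n_x/n_z = −0.51712 and ∂z/∂northing = −n_y/n_z = 0.25609.
Intercept c from P: 489.8 + 153.58 − 3.07 = 640.31.
At (261, 181): z = −135.0 + 46.4 + 640.31 = 551.7 m.

551.7 m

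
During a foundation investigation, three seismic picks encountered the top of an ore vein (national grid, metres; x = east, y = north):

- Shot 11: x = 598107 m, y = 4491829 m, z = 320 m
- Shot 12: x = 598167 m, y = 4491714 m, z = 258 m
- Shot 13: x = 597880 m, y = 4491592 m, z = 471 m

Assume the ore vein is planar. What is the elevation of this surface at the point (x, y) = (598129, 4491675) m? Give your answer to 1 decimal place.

Let the plane be z = a·x + b·y + c.
Shot 12−Shot 11: 60a − 115b = −62;  Shot 13−Shot 11: −227a − 237b = 151.
Solving gives a = −0.795015499, b = 0.124339740.
Then c = 320 − a·598107 − b·4491829 = −82688.51.
At (598129, 4491675): z = −475521.8 + 558493.7 − 82688.51 = 283.4 m.

283.4 m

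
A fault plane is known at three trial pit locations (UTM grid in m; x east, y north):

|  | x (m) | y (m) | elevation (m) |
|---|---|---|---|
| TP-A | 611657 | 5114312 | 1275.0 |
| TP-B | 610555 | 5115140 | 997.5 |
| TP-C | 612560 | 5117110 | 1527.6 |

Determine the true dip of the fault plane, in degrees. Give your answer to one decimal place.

14.4°

Let the plane be z = a·x + b·y + c.
TP-B−TP-A: −1102a + 828b = −277.5;  TP-C−TP-A: 903a + 2798b = 252.6.
Solving gives a = 0.25726, b = 0.00725.
Gradient magnitude |∇z| = √(a² + b²) = √(0.06618 + 0.00005) = 0.25737.
True dip = arctan(0.25737) = 14.4°, dipping toward W (azimuth ≈ 268°).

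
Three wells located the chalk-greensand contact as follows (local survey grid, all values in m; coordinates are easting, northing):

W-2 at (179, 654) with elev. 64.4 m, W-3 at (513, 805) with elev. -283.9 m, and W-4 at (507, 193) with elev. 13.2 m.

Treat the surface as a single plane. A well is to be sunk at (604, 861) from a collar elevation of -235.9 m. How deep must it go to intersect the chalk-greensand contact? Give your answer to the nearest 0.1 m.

Let the plane be z = a·easting + b·northing + c.
W-3−W-2: 334a + 151b = −348.3;  W-4−W-2: 328a − 461b = −51.2.
Solving gives a = −0.82701, b = −0.47735.
Then c = 64.4 − a·179 − b·654 = 524.62.
At (604, 861): z_contact = −499.51 − 411.00 + 524.62 = -385.89 m.
Depth below ground = -235.9 − (-385.89) = 150.0 m.

150.0 m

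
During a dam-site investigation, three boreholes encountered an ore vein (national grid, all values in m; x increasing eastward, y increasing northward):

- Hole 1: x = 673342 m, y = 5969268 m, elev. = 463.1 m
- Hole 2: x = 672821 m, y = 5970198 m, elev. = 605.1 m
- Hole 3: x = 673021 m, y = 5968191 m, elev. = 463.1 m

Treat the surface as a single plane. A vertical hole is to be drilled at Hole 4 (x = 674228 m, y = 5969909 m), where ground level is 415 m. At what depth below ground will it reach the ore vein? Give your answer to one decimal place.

Two edge vectors: Hole 1→Hole 2 = (-521, 930, 142), Hole 1→Hole 3 = (-321, -1077, 0).
Normal n = (Hole 1→Hole 2) × (Hole 1→Hole 3) = (152934, -45582, 859647).
So ∂z/∂x = −n_x/n_z = −0.177903256 and ∂z/∂y = −n_y/n_z = 0.053024090.
Intercept c from Hole 1: 463.1 + 119789.73 − 316515.00 = −196262.17.
At (674228, 5969909): z_contact = −119947.36 + 316548.99 − 196262.17 = 339.47 m.
Depth below ground = 415 − 339.47 = 75.5 m.

75.5 m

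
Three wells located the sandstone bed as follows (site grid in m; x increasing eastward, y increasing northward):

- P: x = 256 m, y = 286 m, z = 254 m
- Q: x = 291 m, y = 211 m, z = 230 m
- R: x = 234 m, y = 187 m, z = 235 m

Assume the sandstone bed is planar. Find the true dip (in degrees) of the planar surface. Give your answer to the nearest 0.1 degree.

Let the plane be z = a·x + b·y + c.
Q−P: 35a − 75b = −24;  R−P: −22a − 99b = −19.
Solving gives a = −0.18592, b = 0.23324.
Gradient magnitude |∇z| = √(a² + b²) = √(0.03457 + 0.05440) = 0.29827.
True dip = arctan(0.29827) = 16.6°, dipping toward SE (azimuth ≈ 141°).

16.6°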